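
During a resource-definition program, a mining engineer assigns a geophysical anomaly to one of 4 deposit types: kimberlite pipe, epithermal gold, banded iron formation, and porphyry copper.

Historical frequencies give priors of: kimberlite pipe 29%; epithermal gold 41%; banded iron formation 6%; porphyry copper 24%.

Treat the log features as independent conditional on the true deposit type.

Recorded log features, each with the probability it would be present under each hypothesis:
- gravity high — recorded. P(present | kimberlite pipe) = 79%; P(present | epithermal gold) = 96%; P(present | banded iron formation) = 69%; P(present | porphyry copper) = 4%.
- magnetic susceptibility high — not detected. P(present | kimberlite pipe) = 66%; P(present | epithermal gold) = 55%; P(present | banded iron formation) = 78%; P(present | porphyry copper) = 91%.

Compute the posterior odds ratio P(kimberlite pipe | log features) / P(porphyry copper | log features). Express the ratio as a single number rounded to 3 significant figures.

Posterior odds equal prior odds times the likelihood ratio; only the two competing hypotheses matter (using 1 − P(present | H) for each absent log feature).
  kimberlite pipe: 0.29 × 0.79 × (1 − 0.66) = 0.077894
  porphyry copper: 0.24 × 0.04 × (1 − 0.91) = 0.000864
Odds(kimberlite pipe : porphyry copper) = 0.077894 / 0.000864 ≈ 90.2.

90.2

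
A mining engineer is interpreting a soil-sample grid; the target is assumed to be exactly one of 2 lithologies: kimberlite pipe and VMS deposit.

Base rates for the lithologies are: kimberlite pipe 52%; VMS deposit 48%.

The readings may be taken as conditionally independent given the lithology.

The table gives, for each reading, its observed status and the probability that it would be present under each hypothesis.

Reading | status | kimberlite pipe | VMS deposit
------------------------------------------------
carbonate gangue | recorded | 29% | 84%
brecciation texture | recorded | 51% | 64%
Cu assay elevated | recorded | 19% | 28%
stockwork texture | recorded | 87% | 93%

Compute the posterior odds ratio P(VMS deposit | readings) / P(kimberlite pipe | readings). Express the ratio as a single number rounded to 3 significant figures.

The normalizing constant cancels in an odds ratio, so compute prior × likelihood for the two hypotheses only:
  VMS deposit: 0.480 × 0.84 × 0.64 × 0.28 × 0.93 = 0.067196
  kimberlite pipe: 0.520 × 0.29 × 0.51 × 0.19 × 0.87 = 0.012713
Posterior odds = 0.067196 / 0.012713 ≈ 5.29.

5.29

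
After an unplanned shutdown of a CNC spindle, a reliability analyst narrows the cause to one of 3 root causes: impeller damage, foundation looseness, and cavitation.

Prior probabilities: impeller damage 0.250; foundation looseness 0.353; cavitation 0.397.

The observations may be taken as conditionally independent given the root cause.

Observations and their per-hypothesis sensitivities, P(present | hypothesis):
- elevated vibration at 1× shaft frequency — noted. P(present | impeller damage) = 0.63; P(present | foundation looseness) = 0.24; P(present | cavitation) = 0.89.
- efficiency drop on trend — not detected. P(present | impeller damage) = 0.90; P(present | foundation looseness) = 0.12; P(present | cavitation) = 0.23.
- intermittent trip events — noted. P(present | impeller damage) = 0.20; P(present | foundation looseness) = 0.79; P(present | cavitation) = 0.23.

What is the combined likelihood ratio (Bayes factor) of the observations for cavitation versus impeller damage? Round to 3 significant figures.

12.5

Joint likelihood of the evidence pattern under each hypothesis (using 1 − P(present | H) for each absent observation):
  cavitation: 0.89 × (1 − 0.23) × 0.23 = 0.15762
  impeller damage: 0.63 × (1 − 0.90) × 0.20 = 0.0126
Bayes factor = 0.15762 / 0.0126 ≈ 12.5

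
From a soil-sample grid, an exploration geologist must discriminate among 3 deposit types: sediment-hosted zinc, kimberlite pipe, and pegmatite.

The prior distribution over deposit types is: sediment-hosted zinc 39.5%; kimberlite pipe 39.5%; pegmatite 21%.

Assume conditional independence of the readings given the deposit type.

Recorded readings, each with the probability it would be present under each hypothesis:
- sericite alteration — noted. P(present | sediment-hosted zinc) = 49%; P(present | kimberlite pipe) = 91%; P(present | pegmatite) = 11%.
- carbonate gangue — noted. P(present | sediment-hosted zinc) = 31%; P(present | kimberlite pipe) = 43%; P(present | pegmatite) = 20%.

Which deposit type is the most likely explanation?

kimberlite pipe

For each hypothesis, the unnormalized posterior weight is prior × product of the reading likelihoods:
  sediment-hosted zinc: 0.395 × 0.49 × 0.31 = 0.06
  kimberlite pipe: 0.395 × 0.91 × 0.43 = 0.15456
  pegmatite: 0.210 × 0.11 × 0.20 = 0.00462
Marginal likelihood of the evidence = 0.21918.
P(sediment-hosted zinc | evidence) ≈ 0.06 / 0.21918 ≈ 0.274
P(kimberlite pipe | evidence) ≈ 0.15456 / 0.21918 ≈ 0.705
P(pegmatite | evidence) ≈ 0.00462 / 0.21918 ≈ 0.021
The largest is 0.705, so kimberlite pipe is most probable.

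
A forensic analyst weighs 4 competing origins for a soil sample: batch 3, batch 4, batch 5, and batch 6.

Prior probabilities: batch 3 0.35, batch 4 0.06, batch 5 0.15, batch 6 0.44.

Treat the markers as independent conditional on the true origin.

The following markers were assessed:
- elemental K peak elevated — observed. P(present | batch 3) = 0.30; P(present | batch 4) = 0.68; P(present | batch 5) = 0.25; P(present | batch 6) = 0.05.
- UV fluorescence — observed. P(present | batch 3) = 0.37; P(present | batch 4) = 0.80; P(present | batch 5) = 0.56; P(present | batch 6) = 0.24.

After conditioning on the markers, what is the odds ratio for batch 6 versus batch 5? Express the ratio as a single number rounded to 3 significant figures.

The normalizing constant cancels in an odds ratio, so compute prior × likelihood for the two hypotheses only:
  batch 6: 0.44 × 0.05 × 0.24 = 0.00528
  batch 5: 0.15 × 0.25 × 0.56 = 0.021
Posterior odds = 0.00528 / 0.021 ≈ 0.251.

0.251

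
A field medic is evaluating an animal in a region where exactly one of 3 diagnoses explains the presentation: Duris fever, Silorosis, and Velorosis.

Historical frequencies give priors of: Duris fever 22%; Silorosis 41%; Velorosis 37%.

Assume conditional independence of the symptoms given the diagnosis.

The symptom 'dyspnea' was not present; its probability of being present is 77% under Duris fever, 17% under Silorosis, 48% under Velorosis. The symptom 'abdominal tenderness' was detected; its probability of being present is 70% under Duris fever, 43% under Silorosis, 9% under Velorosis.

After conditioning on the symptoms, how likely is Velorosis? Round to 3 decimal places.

0.087

Multiply each prior by the joint likelihood of the symptom pattern (using 1 − P(present | H) for each absent symptom):
  Duris fever: 0.22 × (1 − 0.77) × 0.70 = 0.03542
  Silorosis: 0.41 × (1 − 0.17) × 0.43 = 0.14633
  Velorosis: 0.37 × (1 − 0.48) × 0.09 = 0.017316
The unnormalized weights sum to 0.19906.
P(Velorosis | evidence) = 0.017316 / 0.19906 ≈ 0.087.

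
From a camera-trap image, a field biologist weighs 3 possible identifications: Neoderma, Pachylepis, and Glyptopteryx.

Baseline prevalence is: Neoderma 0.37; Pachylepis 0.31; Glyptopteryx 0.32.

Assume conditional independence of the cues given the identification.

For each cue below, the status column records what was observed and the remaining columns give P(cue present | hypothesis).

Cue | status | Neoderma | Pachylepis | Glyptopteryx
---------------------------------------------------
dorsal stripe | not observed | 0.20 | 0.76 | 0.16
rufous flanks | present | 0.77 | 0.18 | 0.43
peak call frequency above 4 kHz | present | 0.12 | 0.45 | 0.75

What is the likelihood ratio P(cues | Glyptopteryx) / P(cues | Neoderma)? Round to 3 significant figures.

Take the product of per-cue likelihoods under each hypothesis (using 1 − P(present | H) for each absent cue), then divide.
  Glyptopteryx: (1 − 0.16) × 0.43 × 0.75 = 0.2709
  Neoderma: (1 − 0.20) × 0.77 × 0.12 = 0.07392
Bayes factor = 0.2709 / 0.07392 ≈ 3.66

3.66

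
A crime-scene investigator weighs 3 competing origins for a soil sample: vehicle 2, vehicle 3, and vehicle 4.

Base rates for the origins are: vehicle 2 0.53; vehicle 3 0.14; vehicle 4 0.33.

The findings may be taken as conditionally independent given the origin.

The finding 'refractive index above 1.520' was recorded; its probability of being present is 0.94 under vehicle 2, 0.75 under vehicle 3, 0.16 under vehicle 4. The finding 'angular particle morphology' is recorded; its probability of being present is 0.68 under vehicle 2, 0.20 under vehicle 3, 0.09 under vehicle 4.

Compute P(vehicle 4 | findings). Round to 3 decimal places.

For each hypothesis, the unnormalized posterior weight is prior × product of the finding likelihoods:
  vehicle 2: 0.53 × 0.94 × 0.68 = 0.33878
  vehicle 3: 0.14 × 0.75 × 0.20 = 0.021
  vehicle 4: 0.33 × 0.16 × 0.09 = 0.004752
The unnormalized weights sum to 0.36453.
P(vehicle 4 | evidence) = 0.004752 / 0.36453 ≈ 0.013.

0.013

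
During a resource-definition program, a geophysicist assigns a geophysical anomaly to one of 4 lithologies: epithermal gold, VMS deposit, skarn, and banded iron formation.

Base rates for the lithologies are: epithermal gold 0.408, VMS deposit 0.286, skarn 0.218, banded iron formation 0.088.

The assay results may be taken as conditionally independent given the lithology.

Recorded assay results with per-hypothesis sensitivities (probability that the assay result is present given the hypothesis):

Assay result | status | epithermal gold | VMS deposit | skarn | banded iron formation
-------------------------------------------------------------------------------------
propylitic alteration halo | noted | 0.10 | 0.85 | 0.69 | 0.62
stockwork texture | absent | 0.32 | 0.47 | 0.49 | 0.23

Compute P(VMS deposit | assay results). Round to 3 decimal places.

0.468

For each hypothesis, the unnormalized posterior weight is prior × product of the assay result likelihoods (using 1 − P(present | H) for each absent assay result):
  epithermal gold: 0.408 × 0.10 × (1 − 0.32) = 0.027744
  VMS deposit: 0.286 × 0.85 × (1 − 0.47) = 0.12884
  skarn: 0.218 × 0.69 × (1 − 0.49) = 0.076714
  banded iron formation: 0.088 × 0.62 × (1 − 0.23) = 0.042011
The unnormalized weights sum to 0.27531.
P(VMS deposit | evidence) = 0.12884 / 0.27531 ≈ 0.468.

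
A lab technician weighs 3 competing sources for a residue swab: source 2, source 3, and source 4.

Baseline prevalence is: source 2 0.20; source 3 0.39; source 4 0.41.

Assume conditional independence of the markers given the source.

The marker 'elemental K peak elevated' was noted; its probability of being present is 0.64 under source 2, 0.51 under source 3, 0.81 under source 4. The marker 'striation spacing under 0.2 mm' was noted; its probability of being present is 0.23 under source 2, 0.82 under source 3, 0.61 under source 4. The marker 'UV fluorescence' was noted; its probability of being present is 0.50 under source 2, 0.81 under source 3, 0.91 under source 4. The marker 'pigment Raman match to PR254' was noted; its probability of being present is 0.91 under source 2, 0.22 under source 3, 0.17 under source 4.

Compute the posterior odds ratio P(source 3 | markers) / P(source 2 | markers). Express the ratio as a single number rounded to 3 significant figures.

The normalizing constant cancels in an odds ratio, so compute prior × likelihood for the two hypotheses only:
  source 3: 0.39 × 0.51 × 0.82 × 0.81 × 0.22 = 0.029064
  source 2: 0.20 × 0.64 × 0.23 × 0.50 × 0.91 = 0.013395
Posterior odds = 0.029064 / 0.013395 ≈ 2.17.

2.17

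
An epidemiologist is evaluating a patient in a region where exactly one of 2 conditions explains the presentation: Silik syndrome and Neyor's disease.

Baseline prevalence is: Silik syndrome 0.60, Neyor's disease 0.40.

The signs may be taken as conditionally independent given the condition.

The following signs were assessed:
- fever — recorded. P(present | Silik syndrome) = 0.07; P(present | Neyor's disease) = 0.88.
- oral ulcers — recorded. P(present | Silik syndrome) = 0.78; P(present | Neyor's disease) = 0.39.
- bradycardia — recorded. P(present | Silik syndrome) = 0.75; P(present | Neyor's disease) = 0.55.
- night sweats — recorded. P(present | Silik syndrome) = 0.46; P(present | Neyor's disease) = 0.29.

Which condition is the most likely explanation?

Neyor's disease

By Bayes' rule with conditional independence, the unnormalized weight for each hypothesis is prior × ∏ likelihoods:
  Silik syndrome: 0.60 × 0.07 × 0.78 × 0.75 × 0.46 = 0.011302
  Neyor's disease: 0.40 × 0.88 × 0.39 × 0.55 × 0.29 = 0.021896
Marginal likelihood of the evidence = 0.033198.
P(Silik syndrome | evidence) ≈ 0.011302 / 0.033198 ≈ 0.340
P(Neyor's disease | evidence) ≈ 0.021896 / 0.033198 ≈ 0.660
The largest is 0.660, so Neyor's disease is most probable.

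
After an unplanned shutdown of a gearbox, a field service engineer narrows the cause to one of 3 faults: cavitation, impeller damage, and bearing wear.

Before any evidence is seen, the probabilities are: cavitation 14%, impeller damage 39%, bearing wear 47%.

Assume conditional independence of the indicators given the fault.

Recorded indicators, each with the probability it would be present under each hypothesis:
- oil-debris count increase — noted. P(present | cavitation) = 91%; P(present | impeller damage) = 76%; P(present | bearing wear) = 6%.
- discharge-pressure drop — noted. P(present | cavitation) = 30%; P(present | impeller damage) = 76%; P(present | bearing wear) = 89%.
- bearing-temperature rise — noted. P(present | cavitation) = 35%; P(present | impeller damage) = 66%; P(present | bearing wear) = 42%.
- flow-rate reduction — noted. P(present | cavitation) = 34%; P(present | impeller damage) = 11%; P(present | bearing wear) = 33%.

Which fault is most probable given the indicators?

impeller damage

For each hypothesis, the unnormalized posterior weight is prior × product of the indicator likelihoods:
  cavitation: 0.14 × 0.91 × 0.30 × 0.35 × 0.34 = 0.0045482
  impeller damage: 0.39 × 0.76 × 0.76 × 0.66 × 0.11 = 0.016354
  bearing wear: 0.47 × 0.06 × 0.89 × 0.42 × 0.33 = 0.0034786
The unnormalized weights sum to 0.024381.
P(cavitation | evidence) ≈ 0.0045482 / 0.024381 ≈ 0.187
P(impeller damage | evidence) ≈ 0.016354 / 0.024381 ≈ 0.671
P(bearing wear | evidence) ≈ 0.0034786 / 0.024381 ≈ 0.143
The largest is 0.671, so impeller damage is most probable.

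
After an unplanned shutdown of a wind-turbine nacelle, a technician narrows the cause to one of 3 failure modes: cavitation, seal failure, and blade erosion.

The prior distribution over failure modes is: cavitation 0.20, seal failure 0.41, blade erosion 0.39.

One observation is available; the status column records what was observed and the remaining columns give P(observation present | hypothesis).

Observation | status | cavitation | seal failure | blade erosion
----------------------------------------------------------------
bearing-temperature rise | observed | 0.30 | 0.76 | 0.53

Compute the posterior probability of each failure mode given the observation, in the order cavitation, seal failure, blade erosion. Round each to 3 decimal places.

For each hypothesis, the unnormalized posterior weight is prior × likelihood:
  cavitation: 0.20 × 0.30 = 0.06
  seal failure: 0.41 × 0.76 = 0.3116
  blade erosion: 0.39 × 0.53 = 0.2067
Normalizing constant Z = 0.06 + 0.3116 + 0.2067 = 0.5783.
P(cavitation | evidence) = 0.06 / 0.5783 ≈ 0.104
P(seal failure | evidence) = 0.3116 / 0.5783 ≈ 0.539
P(blade erosion | evidence) = 0.2067 / 0.5783 ≈ 0.357

0.104, 0.539, 0.357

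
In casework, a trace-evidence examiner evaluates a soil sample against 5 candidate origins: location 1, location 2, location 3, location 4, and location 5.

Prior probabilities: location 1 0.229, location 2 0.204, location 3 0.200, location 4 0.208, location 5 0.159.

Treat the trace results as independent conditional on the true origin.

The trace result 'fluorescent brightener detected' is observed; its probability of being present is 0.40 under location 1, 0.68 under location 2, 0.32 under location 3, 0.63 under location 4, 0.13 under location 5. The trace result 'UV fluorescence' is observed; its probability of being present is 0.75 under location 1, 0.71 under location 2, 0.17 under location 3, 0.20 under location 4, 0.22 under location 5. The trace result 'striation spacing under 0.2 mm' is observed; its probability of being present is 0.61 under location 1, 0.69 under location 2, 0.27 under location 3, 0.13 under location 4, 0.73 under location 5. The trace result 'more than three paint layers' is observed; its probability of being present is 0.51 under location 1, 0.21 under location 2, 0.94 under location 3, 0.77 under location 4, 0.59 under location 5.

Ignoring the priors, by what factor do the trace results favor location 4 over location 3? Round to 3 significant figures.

Take the product of per-trace result likelihoods under each hypothesis, then divide.
  location 4: 0.63 × 0.20 × 0.13 × 0.77 = 0.012613
  location 3: 0.32 × 0.17 × 0.27 × 0.94 = 0.013807
Bayes factor = 0.012613 / 0.013807 ≈ 0.914

0.914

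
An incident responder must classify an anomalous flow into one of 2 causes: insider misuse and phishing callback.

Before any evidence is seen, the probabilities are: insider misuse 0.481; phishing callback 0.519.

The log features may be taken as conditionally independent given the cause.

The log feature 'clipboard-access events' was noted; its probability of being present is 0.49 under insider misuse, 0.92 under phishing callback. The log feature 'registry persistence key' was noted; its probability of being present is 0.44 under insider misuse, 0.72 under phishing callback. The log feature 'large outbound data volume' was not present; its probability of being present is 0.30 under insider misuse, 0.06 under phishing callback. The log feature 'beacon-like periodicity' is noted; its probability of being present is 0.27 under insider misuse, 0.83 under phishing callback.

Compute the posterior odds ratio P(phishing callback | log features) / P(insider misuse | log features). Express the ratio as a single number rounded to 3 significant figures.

The normalizing constant cancels in an odds ratio, so compute prior × likelihood for the two hypotheses only (using 1 − P(present | H) for each absent log feature):
  phishing callback: 0.519 × 0.92 × 0.72 × (1 − 0.06) × 0.83 = 0.26822
  insider misuse: 0.481 × 0.49 × 0.44 × (1 − 0.30) × 0.27 = 0.0196
Posterior odds = 0.26822 / 0.0196 ≈ 13.7.

13.7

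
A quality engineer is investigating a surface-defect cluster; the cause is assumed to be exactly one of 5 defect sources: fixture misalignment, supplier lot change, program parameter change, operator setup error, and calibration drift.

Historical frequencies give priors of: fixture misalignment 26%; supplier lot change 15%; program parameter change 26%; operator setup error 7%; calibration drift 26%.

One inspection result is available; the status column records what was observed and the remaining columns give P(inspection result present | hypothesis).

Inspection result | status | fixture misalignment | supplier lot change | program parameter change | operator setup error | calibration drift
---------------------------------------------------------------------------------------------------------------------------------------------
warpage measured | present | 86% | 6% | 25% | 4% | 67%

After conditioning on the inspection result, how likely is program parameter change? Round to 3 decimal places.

By Bayes' rule, the unnormalized weight for each hypothesis is prior × likelihood:
  fixture misalignment: 0.26 × 0.86 = 0.2236
  supplier lot change: 0.15 × 0.06 = 0.009
  program parameter change: 0.26 × 0.25 = 0.065
  operator setup error: 0.07 × 0.04 = 0.0028
  calibration drift: 0.26 × 0.67 = 0.1742
The unnormalized weights sum to 0.4746.
P(program parameter change | evidence) = 0.065 / 0.4746 ≈ 0.137.

0.137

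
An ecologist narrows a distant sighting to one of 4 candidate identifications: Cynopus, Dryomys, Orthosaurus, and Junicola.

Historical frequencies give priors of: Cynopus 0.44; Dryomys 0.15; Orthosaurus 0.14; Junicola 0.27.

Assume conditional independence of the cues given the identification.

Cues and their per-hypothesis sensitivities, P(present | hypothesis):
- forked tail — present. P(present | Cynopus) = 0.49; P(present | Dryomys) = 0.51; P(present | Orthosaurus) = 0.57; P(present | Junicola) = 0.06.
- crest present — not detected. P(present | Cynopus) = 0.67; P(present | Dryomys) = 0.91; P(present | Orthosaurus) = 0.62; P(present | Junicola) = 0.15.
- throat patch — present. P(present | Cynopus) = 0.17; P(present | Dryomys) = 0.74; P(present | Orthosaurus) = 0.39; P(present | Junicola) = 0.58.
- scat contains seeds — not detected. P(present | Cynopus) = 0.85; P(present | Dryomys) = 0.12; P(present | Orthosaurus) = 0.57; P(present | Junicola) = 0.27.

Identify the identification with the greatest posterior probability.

For each hypothesis, the unnormalized posterior weight is prior × product of the cue likelihoods (using 1 − P(present | H) for each absent cue):
  Cynopus: 0.44 × 0.49 × (1 − 0.67) × 0.17 × (1 − 0.85) = 0.0018143
  Dryomys: 0.15 × 0.51 × (1 − 0.91) × 0.74 × (1 − 0.12) = 0.0044835
  Orthosaurus: 0.14 × 0.57 × (1 − 0.62) × 0.39 × (1 − 0.57) = 0.0050853
  Junicola: 0.27 × 0.06 × (1 − 0.15) × 0.58 × (1 − 0.27) = 0.0058302
The unnormalized weights sum to 0.017213.
P(Cynopus | evidence) ≈ 0.0018143 / 0.017213 ≈ 0.105
P(Dryomys | evidence) ≈ 0.0044835 / 0.017213 ≈ 0.260
P(Orthosaurus | evidence) ≈ 0.0050853 / 0.017213 ≈ 0.295
P(Junicola | evidence) ≈ 0.0058302 / 0.017213 ≈ 0.339
The largest is 0.339, so Junicola is most probable.

Junicola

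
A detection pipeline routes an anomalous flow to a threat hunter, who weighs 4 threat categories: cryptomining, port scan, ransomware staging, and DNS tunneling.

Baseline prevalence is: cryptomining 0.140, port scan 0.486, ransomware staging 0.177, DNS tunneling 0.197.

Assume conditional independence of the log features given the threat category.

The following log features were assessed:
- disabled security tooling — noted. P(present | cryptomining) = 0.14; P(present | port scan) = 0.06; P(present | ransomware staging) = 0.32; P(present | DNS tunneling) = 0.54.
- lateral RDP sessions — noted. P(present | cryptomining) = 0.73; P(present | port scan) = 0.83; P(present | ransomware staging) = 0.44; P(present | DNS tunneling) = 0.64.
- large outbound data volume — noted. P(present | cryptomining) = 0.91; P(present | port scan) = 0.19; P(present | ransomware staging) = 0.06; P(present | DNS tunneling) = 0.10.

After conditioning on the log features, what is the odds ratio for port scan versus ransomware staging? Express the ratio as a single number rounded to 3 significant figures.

Unnormalized posterior weight (prior times the log feature likelihoods) for each of the two hypotheses:
  port scan: 0.486 × 0.06 × 0.83 × 0.19 = 0.0045985
  ransomware staging: 0.177 × 0.32 × 0.44 × 0.06 = 0.0014953
Posterior odds = 0.0045985 / 0.0014953 ≈ 3.08.

3.08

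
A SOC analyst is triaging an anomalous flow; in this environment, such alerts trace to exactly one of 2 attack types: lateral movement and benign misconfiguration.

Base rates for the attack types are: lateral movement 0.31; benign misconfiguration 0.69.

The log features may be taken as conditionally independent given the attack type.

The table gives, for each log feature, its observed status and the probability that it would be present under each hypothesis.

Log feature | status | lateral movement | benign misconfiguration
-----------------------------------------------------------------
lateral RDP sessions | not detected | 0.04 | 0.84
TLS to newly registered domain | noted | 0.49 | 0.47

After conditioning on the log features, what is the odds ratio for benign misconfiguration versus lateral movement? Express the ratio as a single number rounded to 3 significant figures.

Unnormalized posterior weight (prior times the log feature likelihoods) for each of the two hypotheses (using 1 − P(present | H) for each absent log feature):
  benign misconfiguration: 0.69 × (1 − 0.84) × 0.47 = 0.051888
  lateral movement: 0.31 × (1 − 0.04) × 0.49 = 0.14582
Posterior odds = 0.051888 / 0.14582 ≈ 0.356.

0.356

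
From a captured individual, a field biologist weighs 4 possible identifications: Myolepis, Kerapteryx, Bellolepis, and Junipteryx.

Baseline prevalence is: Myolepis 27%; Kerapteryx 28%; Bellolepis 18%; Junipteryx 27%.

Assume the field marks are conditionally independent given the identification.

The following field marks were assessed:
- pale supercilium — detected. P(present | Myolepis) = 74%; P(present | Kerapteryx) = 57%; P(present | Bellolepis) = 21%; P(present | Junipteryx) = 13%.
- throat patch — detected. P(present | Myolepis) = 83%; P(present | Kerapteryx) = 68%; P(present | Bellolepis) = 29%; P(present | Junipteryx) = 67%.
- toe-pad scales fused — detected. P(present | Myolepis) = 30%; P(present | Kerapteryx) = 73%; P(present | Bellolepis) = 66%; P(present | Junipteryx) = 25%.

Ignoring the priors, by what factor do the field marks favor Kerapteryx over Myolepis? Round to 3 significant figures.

The Bayes factor is the ratio of the joint likelihoods of the field mark pattern under the two hypotheses.
  Kerapteryx: 0.57 × 0.68 × 0.73 = 0.28295
  Myolepis: 0.74 × 0.83 × 0.30 = 0.18426
Bayes factor = 0.28295 / 0.18426 ≈ 1.54

1.54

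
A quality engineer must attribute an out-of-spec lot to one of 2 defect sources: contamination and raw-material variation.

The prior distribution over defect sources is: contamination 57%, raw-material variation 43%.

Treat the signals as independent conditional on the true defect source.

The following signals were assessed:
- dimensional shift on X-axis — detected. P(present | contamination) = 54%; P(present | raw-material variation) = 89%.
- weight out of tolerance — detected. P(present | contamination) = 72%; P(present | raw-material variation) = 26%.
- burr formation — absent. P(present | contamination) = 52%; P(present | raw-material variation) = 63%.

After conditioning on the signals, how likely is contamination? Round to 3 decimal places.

For each hypothesis, the unnormalized posterior weight is prior × product of the signal likelihoods (using 1 − P(present | H) for each absent signal):
  contamination: 0.57 × 0.54 × 0.72 × (1 − 0.52) = 0.10638
  raw-material variation: 0.43 × 0.89 × 0.26 × (1 − 0.63) = 0.036816
Normalizing constant Z = 0.10638 + 0.036816 = 0.14319.
P(contamination | evidence) = 0.10638 / 0.14319 ≈ 0.743.

0.743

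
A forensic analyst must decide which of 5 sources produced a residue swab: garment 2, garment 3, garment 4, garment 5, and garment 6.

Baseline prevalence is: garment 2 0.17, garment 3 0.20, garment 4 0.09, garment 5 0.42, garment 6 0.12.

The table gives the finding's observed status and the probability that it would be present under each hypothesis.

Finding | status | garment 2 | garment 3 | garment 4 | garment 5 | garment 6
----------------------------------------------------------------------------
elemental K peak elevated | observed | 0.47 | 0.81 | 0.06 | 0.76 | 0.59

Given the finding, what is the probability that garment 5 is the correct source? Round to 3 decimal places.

By Bayes' rule, the unnormalized weight for each hypothesis is prior × likelihood:
  garment 2: 0.17 × 0.47 = 0.0799
  garment 3: 0.20 × 0.81 = 0.162
  garment 4: 0.09 × 0.06 = 0.0054
  garment 5: 0.42 × 0.76 = 0.3192
  garment 6: 0.12 × 0.59 = 0.0708
Normalizing constant Z = 0.0799 + 0.162 + 0.0054 + 0.3192 + 0.0708 = 0.6373.
P(garment 5 | evidence) = 0.3192 / 0.6373 ≈ 0.501.

0.501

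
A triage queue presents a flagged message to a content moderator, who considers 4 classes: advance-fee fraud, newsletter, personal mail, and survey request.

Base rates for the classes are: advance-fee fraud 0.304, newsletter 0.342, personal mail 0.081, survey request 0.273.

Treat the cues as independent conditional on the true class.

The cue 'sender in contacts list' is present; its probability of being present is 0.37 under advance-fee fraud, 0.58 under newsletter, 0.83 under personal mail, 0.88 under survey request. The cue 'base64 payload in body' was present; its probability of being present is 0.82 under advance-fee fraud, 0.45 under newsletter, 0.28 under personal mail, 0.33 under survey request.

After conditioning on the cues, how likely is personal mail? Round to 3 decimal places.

0.067

By Bayes' rule with conditional independence, the unnormalized weight for each hypothesis is prior × ∏ likelihoods:
  advance-fee fraud: 0.304 × 0.37 × 0.82 = 0.092234
  newsletter: 0.342 × 0.58 × 0.45 = 0.089262
  personal mail: 0.081 × 0.83 × 0.28 = 0.018824
  survey request: 0.273 × 0.88 × 0.33 = 0.079279
The unnormalized weights sum to 0.2796.
P(personal mail | evidence) = 0.018824 / 0.2796 ≈ 0.067.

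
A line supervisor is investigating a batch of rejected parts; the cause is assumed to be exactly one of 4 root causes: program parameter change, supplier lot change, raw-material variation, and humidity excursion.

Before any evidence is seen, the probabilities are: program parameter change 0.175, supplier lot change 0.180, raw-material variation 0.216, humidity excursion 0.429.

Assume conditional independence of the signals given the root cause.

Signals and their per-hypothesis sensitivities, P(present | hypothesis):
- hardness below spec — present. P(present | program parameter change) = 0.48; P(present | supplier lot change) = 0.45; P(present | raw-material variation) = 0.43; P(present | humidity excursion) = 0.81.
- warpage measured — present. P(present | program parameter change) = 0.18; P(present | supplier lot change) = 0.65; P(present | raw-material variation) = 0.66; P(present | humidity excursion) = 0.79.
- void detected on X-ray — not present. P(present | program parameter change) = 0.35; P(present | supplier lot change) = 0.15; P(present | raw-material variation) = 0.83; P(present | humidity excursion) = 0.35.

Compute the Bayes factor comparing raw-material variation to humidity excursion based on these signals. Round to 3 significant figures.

Take the product of per-signal likelihoods under each hypothesis (using 1 − P(present | H) for each absent signal), then divide.
  raw-material variation: 0.43 × 0.66 × (1 − 0.83) = 0.048246
  humidity excursion: 0.81 × 0.79 × (1 − 0.35) = 0.41594
Bayes factor = 0.048246 / 0.41594 ≈ 0.116

0.116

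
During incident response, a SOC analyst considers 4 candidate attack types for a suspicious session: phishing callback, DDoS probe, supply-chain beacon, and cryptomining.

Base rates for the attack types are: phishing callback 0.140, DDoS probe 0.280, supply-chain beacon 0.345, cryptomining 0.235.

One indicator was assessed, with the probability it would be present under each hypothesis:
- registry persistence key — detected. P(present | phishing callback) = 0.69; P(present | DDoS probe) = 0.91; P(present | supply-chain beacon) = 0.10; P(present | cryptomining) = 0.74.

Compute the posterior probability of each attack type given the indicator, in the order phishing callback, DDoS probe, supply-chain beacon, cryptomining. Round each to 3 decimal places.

0.173, 0.455, 0.062, 0.311

For each hypothesis, the unnormalized posterior weight is prior × likelihood:
  phishing callback: 0.140 × 0.69 = 0.0966
  DDoS probe: 0.280 × 0.91 = 0.2548
  supply-chain beacon: 0.345 × 0.10 = 0.0345
  cryptomining: 0.235 × 0.74 = 0.1739
The unnormalized weights sum to 0.5598.
P(phishing callback | evidence) = 0.0966 / 0.5598 ≈ 0.173
P(DDoS probe | evidence) = 0.2548 / 0.5598 ≈ 0.455
P(supply-chain beacon | evidence) = 0.0345 / 0.5598 ≈ 0.062
P(cryptomining | evidence) = 0.1739 / 0.5598 ≈ 0.311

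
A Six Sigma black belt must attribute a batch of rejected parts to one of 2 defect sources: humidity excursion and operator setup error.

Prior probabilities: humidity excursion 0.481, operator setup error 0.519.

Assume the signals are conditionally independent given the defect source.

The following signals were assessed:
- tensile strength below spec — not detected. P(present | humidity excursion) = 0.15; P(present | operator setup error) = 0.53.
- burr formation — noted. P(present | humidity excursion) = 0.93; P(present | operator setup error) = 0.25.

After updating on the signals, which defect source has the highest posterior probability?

humidity excursion

By Bayes' rule with conditional independence, the unnormalized weight for each hypothesis is prior × ∏ likelihoods (using 1 − P(present | H) for each absent signal):
  humidity excursion: 0.481 × (1 − 0.15) × 0.93 = 0.38023
  operator setup error: 0.519 × (1 − 0.53) × 0.25 = 0.060983
The unnormalized weights sum to 0.44121.
P(humidity excursion | evidence) ≈ 0.38023 / 0.44121 ≈ 0.862
P(operator setup error | evidence) ≈ 0.060983 / 0.44121 ≈ 0.138
The largest is 0.862, so humidity excursion is most probable.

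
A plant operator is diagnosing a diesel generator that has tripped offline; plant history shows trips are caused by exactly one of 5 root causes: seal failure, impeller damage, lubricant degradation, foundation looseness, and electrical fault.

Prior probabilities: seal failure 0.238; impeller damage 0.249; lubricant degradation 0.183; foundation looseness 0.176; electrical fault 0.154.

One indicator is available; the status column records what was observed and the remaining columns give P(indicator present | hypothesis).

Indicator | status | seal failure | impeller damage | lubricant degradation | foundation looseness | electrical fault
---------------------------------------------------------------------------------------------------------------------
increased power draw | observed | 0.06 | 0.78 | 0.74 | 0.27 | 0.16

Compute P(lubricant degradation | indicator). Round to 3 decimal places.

0.325

For each hypothesis, the unnormalized posterior weight is prior × likelihood:
  seal failure: 0.238 × 0.06 = 0.01428
  impeller damage: 0.249 × 0.78 = 0.19422
  lubricant degradation: 0.183 × 0.74 = 0.13542
  foundation looseness: 0.176 × 0.27 = 0.04752
  electrical fault: 0.154 × 0.16 = 0.02464
Normalizing constant Z = 0.01428 + 0.19422 + 0.13542 + 0.04752 + 0.02464 = 0.41608.
P(lubricant degradation | evidence) = 0.13542 / 0.41608 ≈ 0.325.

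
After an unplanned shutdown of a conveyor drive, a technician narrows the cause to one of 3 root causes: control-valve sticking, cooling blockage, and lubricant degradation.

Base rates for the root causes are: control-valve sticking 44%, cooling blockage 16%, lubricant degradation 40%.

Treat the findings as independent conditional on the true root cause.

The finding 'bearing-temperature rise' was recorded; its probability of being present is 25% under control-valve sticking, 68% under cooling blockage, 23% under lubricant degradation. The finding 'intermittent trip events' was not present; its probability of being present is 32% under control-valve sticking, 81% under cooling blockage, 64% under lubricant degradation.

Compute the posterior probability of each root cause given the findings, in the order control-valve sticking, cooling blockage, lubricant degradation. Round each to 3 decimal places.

0.582, 0.161, 0.258

Multiply each prior by the joint likelihood of the evidence pattern (using 1 − P(present | H) for each absent finding):
  control-valve sticking: 0.44 × 0.25 × (1 − 0.32) = 0.0748
  cooling blockage: 0.16 × 0.68 × (1 − 0.81) = 0.020672
  lubricant degradation: 0.40 × 0.23 × (1 − 0.64) = 0.03312
Normalizing constant Z = 0.0748 + 0.020672 + 0.03312 = 0.12859.
P(control-valve sticking | evidence) = 0.0748 / 0.12859 ≈ 0.582
P(cooling blockage | evidence) = 0.020672 / 0.12859 ≈ 0.161
P(lubricant degradation | evidence) = 0.03312 / 0.12859 ≈ 0.258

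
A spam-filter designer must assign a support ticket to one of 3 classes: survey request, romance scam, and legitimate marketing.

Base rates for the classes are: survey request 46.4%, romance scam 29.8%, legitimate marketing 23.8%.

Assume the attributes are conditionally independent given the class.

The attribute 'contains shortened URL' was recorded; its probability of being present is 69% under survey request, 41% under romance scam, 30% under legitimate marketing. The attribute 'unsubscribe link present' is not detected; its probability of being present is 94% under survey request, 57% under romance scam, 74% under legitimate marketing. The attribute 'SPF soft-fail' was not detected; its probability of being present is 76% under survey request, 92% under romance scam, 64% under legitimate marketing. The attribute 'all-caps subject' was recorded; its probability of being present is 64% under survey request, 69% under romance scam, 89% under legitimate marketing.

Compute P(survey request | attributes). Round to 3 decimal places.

For each hypothesis, the unnormalized posterior weight is prior × product of the attribute likelihoods (using 1 − P(present | H) for each absent attribute):
  survey request: 0.464 × 0.69 × (1 − 0.94) × (1 − 0.76) × 0.64 = 0.0029506
  romance scam: 0.298 × 0.41 × (1 − 0.57) × (1 − 0.92) × 0.69 = 0.0029001
  legitimate marketing: 0.238 × 0.30 × (1 − 0.74) × (1 − 0.64) × 0.89 = 0.0059479
The unnormalized weights sum to 0.011799.
P(survey request | evidence) = 0.0029506 / 0.011799 ≈ 0.250.

0.250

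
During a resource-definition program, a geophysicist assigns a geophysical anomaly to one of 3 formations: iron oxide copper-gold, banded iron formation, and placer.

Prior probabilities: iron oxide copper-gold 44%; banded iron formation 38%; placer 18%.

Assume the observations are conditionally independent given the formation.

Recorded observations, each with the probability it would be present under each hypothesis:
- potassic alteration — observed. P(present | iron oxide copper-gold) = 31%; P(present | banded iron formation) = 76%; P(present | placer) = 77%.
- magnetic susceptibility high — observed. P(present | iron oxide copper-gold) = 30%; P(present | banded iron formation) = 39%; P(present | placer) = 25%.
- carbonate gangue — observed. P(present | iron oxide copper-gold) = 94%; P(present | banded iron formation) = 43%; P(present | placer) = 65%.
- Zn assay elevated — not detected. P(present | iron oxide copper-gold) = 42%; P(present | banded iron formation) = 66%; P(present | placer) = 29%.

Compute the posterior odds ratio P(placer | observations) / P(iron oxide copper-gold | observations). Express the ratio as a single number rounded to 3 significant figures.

0.717

The normalizing constant cancels in an odds ratio, so compute prior × likelihood for the two hypotheses only (using 1 − P(present | H) for each absent observation):
  placer: 0.18 × 0.77 × 0.25 × 0.65 × (1 − 0.29) = 0.015991
  iron oxide copper-gold: 0.44 × 0.31 × 0.30 × 0.94 × (1 − 0.42) = 0.02231
Posterior odds = 0.015991 / 0.02231 ≈ 0.717.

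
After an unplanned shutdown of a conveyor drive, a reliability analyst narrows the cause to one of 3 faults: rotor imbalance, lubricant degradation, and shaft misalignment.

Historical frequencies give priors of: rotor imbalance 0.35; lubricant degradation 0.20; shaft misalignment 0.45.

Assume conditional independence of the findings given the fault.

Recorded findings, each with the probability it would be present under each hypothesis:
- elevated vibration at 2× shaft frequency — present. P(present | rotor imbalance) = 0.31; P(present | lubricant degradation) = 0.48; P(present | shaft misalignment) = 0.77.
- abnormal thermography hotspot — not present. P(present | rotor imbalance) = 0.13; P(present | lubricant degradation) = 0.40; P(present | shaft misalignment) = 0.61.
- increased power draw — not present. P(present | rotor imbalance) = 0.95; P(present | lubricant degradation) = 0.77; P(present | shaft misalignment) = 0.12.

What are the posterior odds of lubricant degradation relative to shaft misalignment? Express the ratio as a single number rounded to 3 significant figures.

The normalizing constant cancels in an odds ratio, so compute prior × likelihood for the two hypotheses only (using 1 − P(present | H) for each absent finding):
  lubricant degradation: 0.20 × 0.48 × (1 − 0.40) × (1 − 0.77) = 0.013248
  shaft misalignment: 0.45 × 0.77 × (1 − 0.61) × (1 − 0.12) = 0.11892
Posterior odds = 0.013248 / 0.11892 ≈ 0.111.

0.111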